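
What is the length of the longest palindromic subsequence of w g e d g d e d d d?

One longest palindromic subsequence is ddddd (positions 4,6,8,9,10); it reads the same forward and backward, and the interval DP gives dp[1][10] = 5.

5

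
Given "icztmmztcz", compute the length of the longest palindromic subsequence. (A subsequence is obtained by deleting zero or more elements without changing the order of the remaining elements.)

6

One longest palindromic subsequence is ztmmtz (positions 3,4,5,6,8,10); it reads the same forward and backward, and the interval DP gives dp[1][10] = 6.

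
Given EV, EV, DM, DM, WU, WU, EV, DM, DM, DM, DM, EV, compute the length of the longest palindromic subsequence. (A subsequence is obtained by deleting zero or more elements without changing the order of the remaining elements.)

Using dp[i][j] = 2 + dp[i+1][j−1] if the ends match, else max(dp[i+1][j], dp[i][j−1]):
dp[1][12] = 8. A witness is EV DM DM DM DM DM DM EV at positions 1,3,4,8,9,10,11,12.

8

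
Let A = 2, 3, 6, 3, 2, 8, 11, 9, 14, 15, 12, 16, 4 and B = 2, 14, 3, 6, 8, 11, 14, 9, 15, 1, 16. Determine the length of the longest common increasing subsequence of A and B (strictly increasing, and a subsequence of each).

8

For each value that appears in both, track the longest common increasing run ending there.
The best achievable length is 8; one witness is 2, 3, 6, 8, 11, 14, 15, 16 (A-positions 1,2,3,6,7,9,10,12, B-positions 1,3,4,5,6,7,9,11).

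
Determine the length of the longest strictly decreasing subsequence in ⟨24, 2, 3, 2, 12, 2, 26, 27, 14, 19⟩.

One longest decreasing subsequence is 24, 3, 2 (positions 1,3,4), of length 3; no longer one exists.

3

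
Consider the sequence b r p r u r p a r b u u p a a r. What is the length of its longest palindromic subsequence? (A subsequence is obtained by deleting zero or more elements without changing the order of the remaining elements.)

9

One longest palindromic subsequence is rpurarupr (positions 2,3,5,6,8,9,12,13,16); it reads the same forward and backward, and the interval DP gives dp[1][16] = 9.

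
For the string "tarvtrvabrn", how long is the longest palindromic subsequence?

5

One longest palindromic subsequence is rvrvr (positions 3,4,6,7,10); it reads the same forward and backward, and the interval DP gives dp[1][11] = 5.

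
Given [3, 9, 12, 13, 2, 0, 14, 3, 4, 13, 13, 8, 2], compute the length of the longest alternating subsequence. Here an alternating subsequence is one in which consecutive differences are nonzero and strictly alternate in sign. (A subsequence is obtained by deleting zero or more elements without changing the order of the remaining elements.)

7

A longest alternating subsequence is 3, 9, 2, 14, 3, 13, 8 (positions 1,2,5,7,8,10,12); its 6 consecutive differences strictly alternate in sign, and length 7 is optimal.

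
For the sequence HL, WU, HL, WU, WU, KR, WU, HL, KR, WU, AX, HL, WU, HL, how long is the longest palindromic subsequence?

Using dp[i][j] = 2 + dp[i+1][j−1] if the ends match, else max(dp[i+1][j], dp[i][j−1]):
dp[1][14] = 11. A witness is HL WU HL WU KR HL KR WU HL WU HL at positions 1,2,3,5,6,8,9,10,12,13,14.

11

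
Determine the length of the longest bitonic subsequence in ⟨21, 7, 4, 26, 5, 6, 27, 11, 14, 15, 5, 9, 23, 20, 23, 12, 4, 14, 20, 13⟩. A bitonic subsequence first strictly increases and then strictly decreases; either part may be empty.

Let inc[i] be the LIS ending at i and dec[i] the longest strictly decreasing subsequence starting at i. inc = [1, 1, 1, 2, 2, 3, 4, 4, 5, 6, 2, 4, 7, 7, 8, 5, 1, 6, 7, 6], dec = [5, 4, 1, 5, 2, 3, 5, 3, 3, 3, 2, 2, 4, 3, 3, 2, 1, 2, 2, 1].
max_i inc[i]+dec[i]−1 = 10, with one witness 4, 5, 6, 11, 14, 15, 23, 20, 14, 13.

10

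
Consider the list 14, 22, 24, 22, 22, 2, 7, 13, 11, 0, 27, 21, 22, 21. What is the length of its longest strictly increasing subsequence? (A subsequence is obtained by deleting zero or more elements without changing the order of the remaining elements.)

Let dp[i] be the longest increasing subsequence ending at position i. Then dp = [1, 2, 3, 2, 2, 1, 2, 3, 3, 1, 4, 4, 5, 4].
The maximum is 5; one witness is 2, 7, 13, 21, 22 at positions 6,7,8,12,13.

5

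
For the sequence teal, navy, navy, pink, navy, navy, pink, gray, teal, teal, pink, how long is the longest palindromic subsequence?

Using dp[i][j] = 2 + dp[i+1][j−1] if the ends match, else max(dp[i+1][j], dp[i][j−1]):
dp[1][11] = 7. A witness is teal navy navy pink navy navy teal at positions 1,2,3,4,5,6,10.

7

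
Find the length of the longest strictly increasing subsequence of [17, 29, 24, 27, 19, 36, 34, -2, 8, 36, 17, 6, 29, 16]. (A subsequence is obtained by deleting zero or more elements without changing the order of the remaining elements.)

5

One longest increasing subsequence is 17, 24, 27, 34, 36 (positions 1,3,4,7,10), of length 5; no longer one exists.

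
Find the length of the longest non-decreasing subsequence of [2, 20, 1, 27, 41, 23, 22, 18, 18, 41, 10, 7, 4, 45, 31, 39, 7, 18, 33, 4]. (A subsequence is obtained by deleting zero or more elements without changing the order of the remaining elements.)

6

Scanning left to right, the best length ending at each element is: 2→1, 20→2, 1→1, 27→3, 41→4, 23→3, 22→3, 18→2, 18→3, 41→5, 10→2, 7→2, 4→2, 45→6, 31→4, 39→5, 7→3, 18→4, 33→5, 4→3.
So the longest non-decreasing subsequence has length 6, e.g. 2, 20, 27, 41, 41, 45.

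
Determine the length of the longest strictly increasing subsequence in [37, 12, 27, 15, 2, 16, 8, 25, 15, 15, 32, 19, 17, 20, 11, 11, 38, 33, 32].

6

Let dp[i] be the longest increasing subsequence ending at position i. Then dp = [1, 1, 2, 2, 1, 3, 2, 4, 3, 3, 5, 4, 4, 5, 3, 3, 6, 6, 6].
The maximum is 6; one witness is 12, 15, 16, 25, 32, 38 at positions 2,4,6,8,11,17.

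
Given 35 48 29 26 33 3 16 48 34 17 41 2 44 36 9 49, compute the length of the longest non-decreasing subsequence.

One longest non-decreasing subsequence is 29, 33, 34, 41, 44, 49 (positions 3,5,9,11,13,16), of length 6; no longer one exists.

6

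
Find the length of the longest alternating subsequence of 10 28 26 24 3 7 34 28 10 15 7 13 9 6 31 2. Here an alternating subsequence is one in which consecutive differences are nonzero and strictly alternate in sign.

11

A longest alternating subsequence is 10, 28, 26, 34, 10, 15, 7, 13, 9, 31, 2 (positions 1,2,3,7,9,10,11,12,13,15,16); its 10 consecutive differences strictly alternate in sign, and length 11 is optimal.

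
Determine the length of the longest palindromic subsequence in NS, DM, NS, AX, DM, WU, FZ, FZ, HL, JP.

One longest palindromic subsequence is DM AX DM (positions 2,4,5); it reads the same forward and backward, and the interval DP gives dp[1][10] = 3.

3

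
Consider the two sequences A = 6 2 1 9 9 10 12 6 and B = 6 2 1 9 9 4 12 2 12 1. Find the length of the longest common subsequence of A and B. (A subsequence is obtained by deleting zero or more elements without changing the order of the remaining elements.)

A longest common subsequence is 6, 2, 1, 9, 9, 12 (length 6); the LCS DP confirms no longer common subsequence exists.

6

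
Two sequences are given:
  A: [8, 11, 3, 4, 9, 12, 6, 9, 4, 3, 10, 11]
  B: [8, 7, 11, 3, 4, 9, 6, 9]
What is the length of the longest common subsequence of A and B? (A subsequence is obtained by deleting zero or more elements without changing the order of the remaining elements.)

A longest common subsequence is 8, 11, 3, 4, 9, 6, 9 (length 7); the LCS DP confirms no longer common subsequence exists.

7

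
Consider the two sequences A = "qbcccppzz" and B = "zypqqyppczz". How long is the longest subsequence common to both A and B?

5

Backtracking the LCS table gives one alignment: q (A1,B5) → p (A6,B7) → p (A7,B8) → z (A8,B10) → z (A9,B11).
So the longest common subsequence has length 5.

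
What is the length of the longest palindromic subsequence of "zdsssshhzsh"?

One longest palindromic subsequence is zssssz (positions 1,3,4,5,6,9); it reads the same forward and backward, and the interval DP gives dp[1][11] = 6.

6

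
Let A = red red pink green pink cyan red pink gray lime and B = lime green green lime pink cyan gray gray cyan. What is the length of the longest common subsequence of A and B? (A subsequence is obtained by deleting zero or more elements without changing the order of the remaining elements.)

Backtracking the LCS table gives one alignment: green (A4,B3) → pink (A5,B5) → cyan (A6,B6) → gray (A9,B8).
So the longest common subsequence has length 4.

4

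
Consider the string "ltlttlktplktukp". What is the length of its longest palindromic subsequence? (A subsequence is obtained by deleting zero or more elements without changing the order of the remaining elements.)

Using dp[i][j] = 2 + dp[i+1][j−1] if the ends match, else max(dp[i+1][j], dp[i][j−1]):
dp[1][15] = 8. A witness is ltlttltl at positions 1,2,3,4,5,6,8,10.

8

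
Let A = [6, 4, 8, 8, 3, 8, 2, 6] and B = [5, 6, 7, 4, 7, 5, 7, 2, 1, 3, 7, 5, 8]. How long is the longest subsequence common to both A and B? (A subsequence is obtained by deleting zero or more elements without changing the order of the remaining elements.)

4

A longest common subsequence is 6, 4, 3, 8 (length 4); the LCS DP confirms no longer common subsequence exists.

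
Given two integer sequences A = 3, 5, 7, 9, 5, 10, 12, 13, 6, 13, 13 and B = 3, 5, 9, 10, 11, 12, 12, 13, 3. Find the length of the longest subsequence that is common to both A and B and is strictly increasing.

6

For each value that appears in both, track the longest common increasing run ending there.
The best achievable length is 6; one witness is 3, 5, 9, 10, 12, 13 (A-positions 1,2,4,6,7,8, B-positions 1,2,3,4,6,8).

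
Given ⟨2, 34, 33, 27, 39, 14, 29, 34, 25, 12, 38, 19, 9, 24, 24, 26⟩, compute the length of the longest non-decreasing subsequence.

Let dp[i] be the longest non-decreasing subsequence ending at position i. Then dp = [1, 2, 2, 2, 3, 2, 3, 4, 3, 2, 5, 3, 2, 4, 5, 6].
The maximum is 6; one witness is 2, 14, 19, 24, 24, 26 at positions 1,6,12,14,15,16.

6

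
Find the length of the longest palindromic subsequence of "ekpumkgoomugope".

Using dp[i][j] = 2 + dp[i+1][j−1] if the ends match, else max(dp[i+1][j], dp[i][j−1]):
dp[1][15] = 10. A witness is epumoomupe at positions 1,3,4,5,8,9,10,11,14,15.

10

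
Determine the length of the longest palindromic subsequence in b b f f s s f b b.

8

Using dp[i][j] = 2 + dp[i+1][j−1] if the ends match, else max(dp[i+1][j], dp[i][j−1]):
dp[1][9] = 8. A witness is bbfssfbb at positions 1,2,3,5,6,7,8,9.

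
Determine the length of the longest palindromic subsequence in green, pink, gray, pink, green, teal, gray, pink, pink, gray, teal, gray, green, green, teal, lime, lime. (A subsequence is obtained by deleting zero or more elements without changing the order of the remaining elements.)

Using dp[i][j] = 2 + dp[i+1][j−1] if the ends match, else max(dp[i+1][j], dp[i][j−1]):
dp[1][17] = 10. A witness is green green teal gray pink pink gray teal green green at positions 1,5,6,7,8,9,10,11,13,14.

10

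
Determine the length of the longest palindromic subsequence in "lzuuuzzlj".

One longest palindromic subsequence is lzuuuzl (positions 1,2,3,4,5,7,8); it reads the same forward and backward, and the interval DP gives dp[1][9] = 7.

7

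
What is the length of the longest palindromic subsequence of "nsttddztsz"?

One longest palindromic subsequence is stddts (positions 2,3,5,6,8,9); it reads the same forward and backward, and the interval DP gives dp[1][10] = 6.

6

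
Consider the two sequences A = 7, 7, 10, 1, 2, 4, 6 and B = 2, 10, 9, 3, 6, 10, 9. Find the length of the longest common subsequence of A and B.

2

A longest common subsequence is 10, 6 (length 2); the LCS DP confirms no longer common subsequence exists.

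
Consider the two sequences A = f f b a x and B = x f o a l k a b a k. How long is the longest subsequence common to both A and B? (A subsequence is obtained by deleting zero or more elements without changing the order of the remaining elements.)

A longest common subsequence is fba (length 3); the LCS DP confirms no longer common subsequence exists.

3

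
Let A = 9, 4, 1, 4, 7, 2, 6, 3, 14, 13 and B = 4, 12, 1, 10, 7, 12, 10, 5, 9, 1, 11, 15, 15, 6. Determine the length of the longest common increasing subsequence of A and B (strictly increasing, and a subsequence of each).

For each value that appears in both, track the longest common increasing run ending there.
The best achievable length is 2; one witness is 4, 7 (A-positions 2,5, B-positions 1,5).

2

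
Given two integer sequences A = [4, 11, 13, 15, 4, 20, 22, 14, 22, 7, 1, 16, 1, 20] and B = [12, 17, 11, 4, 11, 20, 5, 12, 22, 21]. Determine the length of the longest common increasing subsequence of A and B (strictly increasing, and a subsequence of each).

4

A longest common strictly increasing subsequence is 4, 11, 20, 22 (length 4); it appears in order in both A and B, and no longer such subsequence exists.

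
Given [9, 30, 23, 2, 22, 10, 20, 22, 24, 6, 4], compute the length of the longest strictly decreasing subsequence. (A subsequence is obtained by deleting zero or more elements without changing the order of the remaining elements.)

6

Scanning left to right, the best length ending at each element is: 9→1, 30→1, 23→2, 2→3, 22→3, 10→4, 20→4, 22→3, 24→2, 6→5, 4→6.
So the longest decreasing subsequence has length 6, e.g. 30, 23, 22, 10, 6, 4.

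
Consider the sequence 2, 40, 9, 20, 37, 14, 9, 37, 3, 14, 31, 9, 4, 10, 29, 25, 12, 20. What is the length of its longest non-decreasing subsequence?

Let dp[i] be the longest non-decreasing subsequence ending at position i. Then dp = [1, 2, 2, 3, 4, 3, 3, 5, 2, 4, 5, 4, 3, 5, 6, 6, 6, 7].
The maximum is 7; one witness is 2, 9, 9, 9, 10, 12, 20 at positions 1,3,7,12,14,17,18.

7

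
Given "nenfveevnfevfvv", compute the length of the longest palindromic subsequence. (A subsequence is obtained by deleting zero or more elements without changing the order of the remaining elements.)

One longest palindromic subsequence is efveevfe (positions 2,4,5,6,7,8,10,11); it reads the same forward and backward, and the interval DP gives dp[1][15] = 8.

8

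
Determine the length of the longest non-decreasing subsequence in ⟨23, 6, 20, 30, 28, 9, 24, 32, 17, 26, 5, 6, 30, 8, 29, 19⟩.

5

One longest non-decreasing subsequence is 6, 20, 24, 26, 30 (positions 2,3,7,10,13), of length 5; no longer one exists.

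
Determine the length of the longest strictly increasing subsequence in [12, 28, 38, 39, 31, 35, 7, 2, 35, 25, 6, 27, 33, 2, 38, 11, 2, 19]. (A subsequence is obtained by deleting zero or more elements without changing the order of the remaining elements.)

Let dp[i] be the longest increasing subsequence ending at position i. Then dp = [1, 2, 3, 4, 3, 4, 1, 1, 4, 2, 2, 3, 4, 1, 5, 3, 1, 4].
The maximum is 5; one witness is 12, 28, 31, 35, 38 at positions 1,2,5,6,15.

5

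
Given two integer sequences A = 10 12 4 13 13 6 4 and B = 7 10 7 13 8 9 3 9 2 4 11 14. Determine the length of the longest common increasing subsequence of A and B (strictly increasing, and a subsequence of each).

A longest common strictly increasing subsequence is 10, 13 (length 2); it appears in order in both A and B, and no longer such subsequence exists.

2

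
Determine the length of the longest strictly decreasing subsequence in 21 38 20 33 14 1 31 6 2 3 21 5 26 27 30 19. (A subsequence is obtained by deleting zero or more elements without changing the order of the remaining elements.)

5

Let dp[i] be the longest decreasing subsequence ending at position i. Then dp = [1, 1, 2, 2, 3, 4, 3, 4, 5, 5, 4, 5, 4, 4, 4, 5].
The maximum is 5; one witness is 21, 20, 14, 6, 2 at positions 1,3,5,8,9.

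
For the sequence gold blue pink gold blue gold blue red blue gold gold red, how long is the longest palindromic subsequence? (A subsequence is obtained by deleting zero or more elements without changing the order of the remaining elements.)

7

One longest palindromic subsequence is gold gold blue red blue gold gold (positions 4,6,7,8,9,10,11); it reads the same forward and backward, and the interval DP gives dp[1][12] = 7.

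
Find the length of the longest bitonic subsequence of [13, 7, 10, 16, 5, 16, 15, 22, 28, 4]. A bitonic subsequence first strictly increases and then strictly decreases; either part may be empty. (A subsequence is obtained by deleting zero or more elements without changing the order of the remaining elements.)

One longest bitonic subsequence is 7, 10, 16, 22, 28, 4 (positions 2,3,4,8,9,10): it rises to 28 then falls. Length 6 is optimal.

6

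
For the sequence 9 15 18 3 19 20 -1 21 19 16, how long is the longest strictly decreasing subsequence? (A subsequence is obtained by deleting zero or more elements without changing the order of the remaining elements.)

Scanning left to right, the best length ending at each element is: 9→1, 15→1, 18→1, 3→2, 19→1, 20→1, -1→3, 21→1, 19→2, 16→3.
So the longest decreasing subsequence has length 3, e.g. 9, 3, -1.

3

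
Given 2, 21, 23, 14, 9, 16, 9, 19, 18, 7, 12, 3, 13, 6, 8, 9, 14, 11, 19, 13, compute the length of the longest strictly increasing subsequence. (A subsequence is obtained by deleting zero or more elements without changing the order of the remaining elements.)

Scanning left to right, the best length ending at each element is: 2→1, 21→2, 23→3, 14→2, 9→2, 16→3, 9→2, 19→4, 18→4, 7→2, 12→3, 3→2, 13→4, 6→3, 8→4, 9→5, 14→6, 11→6, 19→7, 13→7.
So the longest increasing subsequence has length 7, e.g. 2, 3, 6, 8, 9, 14, 19.

7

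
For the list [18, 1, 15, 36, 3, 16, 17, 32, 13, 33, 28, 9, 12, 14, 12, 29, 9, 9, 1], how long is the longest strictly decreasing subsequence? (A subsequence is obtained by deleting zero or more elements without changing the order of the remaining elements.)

One longest decreasing subsequence is 36, 32, 28, 14, 12, 9, 1 (positions 4,8,11,14,15,17,19), of length 7; no longer one exists.

7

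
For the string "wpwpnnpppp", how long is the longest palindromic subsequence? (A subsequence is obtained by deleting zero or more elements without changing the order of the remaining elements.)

6

Using dp[i][j] = 2 + dp[i+1][j−1] if the ends match, else max(dp[i+1][j], dp[i][j−1]):
dp[1][10] = 6. A witness is pppppp at positions 2,4,7,8,9,10.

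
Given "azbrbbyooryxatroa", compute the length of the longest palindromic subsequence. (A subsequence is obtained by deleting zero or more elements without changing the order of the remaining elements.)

8

Using dp[i][j] = 2 + dp[i+1][j−1] if the ends match, else max(dp[i+1][j], dp[i][j−1]):
dp[1][17] = 8. A witness is aryooyra at positions 1,4,7,8,9,11,15,17.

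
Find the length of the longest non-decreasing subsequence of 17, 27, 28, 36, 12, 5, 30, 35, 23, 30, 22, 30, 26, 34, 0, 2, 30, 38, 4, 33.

8

Let dp[i] be the longest non-decreasing subsequence ending at position i. Then dp = [1, 2, 3, 4, 1, 1, 4, 5, 2, 5, 2, 6, 3, 7, 1, 2, 7, 8, 3, 8].
The maximum is 8; one witness is 17, 27, 28, 30, 30, 30, 34, 38 at positions 1,2,3,7,10,12,14,18.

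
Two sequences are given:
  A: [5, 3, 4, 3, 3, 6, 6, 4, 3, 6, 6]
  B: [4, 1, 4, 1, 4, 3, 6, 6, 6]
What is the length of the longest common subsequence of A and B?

A longest common subsequence is 4, 3, 6, 6, 6 (length 5); the LCS DP confirms no longer common subsequence exists.

5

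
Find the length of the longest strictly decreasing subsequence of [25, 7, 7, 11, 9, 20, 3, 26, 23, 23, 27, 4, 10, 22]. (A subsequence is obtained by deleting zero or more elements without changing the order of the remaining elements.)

4

Scanning left to right, the best length ending at each element is: 25→1, 7→2, 7→2, 11→2, 9→3, 20→2, 3→4, 26→1, 23→2, 23→2, 27→1, 4→4, 10→3, 22→3.
So the longest decreasing subsequence has length 4, e.g. 25, 11, 9, 3.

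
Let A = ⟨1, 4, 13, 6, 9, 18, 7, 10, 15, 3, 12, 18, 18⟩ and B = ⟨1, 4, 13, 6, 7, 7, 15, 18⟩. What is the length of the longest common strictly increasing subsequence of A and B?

For each value that appears in both, track the longest common increasing run ending there.
The best achievable length is 6; one witness is 1, 4, 6, 7, 15, 18 (A-positions 1,2,4,7,9,12, B-positions 1,2,4,5,7,8).

6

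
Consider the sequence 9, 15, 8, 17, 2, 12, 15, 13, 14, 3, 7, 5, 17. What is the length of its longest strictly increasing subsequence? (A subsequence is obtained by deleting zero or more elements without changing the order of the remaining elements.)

Let dp[i] be the longest increasing subsequence ending at position i. Then dp = [1, 2, 1, 3, 1, 2, 3, 3, 4, 2, 3, 3, 5].
The maximum is 5; one witness is 9, 12, 13, 14, 17 at positions 1,6,8,9,13.

5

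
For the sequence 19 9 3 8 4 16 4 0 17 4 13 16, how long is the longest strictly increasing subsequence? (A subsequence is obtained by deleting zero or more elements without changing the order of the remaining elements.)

4

Let dp[i] be the longest increasing subsequence ending at position i. Then dp = [1, 1, 1, 2, 2, 3, 2, 1, 4, 2, 3, 4].
The maximum is 4; one witness is 3, 8, 16, 17 at positions 3,4,6,9.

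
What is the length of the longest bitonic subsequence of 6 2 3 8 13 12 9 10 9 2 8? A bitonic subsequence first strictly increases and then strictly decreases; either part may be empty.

One longest bitonic subsequence is 2, 3, 8, 13, 12, 10, 9, 8 (positions 2,3,4,5,6,8,9,11): it rises to 13 then falls. Length 8 is optimal.

8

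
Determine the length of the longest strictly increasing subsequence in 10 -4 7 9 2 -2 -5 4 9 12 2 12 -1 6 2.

5

Let dp[i] be the longest increasing subsequence ending at position i. Then dp = [1, 1, 2, 3, 2, 2, 1, 3, 4, 5, 3, 5, 3, 4, 4].
The maximum is 5; one witness is -4, 2, 4, 9, 12 at positions 2,5,8,9,10.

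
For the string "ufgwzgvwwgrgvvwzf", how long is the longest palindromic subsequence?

One longest palindromic subsequence is fzwgrgwzf (positions 2,5,8,10,11,12,15,16,17); it reads the same forward and backward, and the interval DP gives dp[1][17] = 9.

9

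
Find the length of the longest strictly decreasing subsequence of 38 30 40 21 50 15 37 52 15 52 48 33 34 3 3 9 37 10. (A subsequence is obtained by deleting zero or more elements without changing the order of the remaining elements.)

Scanning left to right, the best length ending at each element is: 38→1, 30→2, 40→1, 21→3, 50→1, 15→4, 37→2, 52→1, 15→4, 52→1, 48→2, 33→3, 34→3, 3→5, 3→5, 9→5, 37→3, 10→5.
So the longest decreasing subsequence has length 5, e.g. 38, 30, 21, 15, 3.

5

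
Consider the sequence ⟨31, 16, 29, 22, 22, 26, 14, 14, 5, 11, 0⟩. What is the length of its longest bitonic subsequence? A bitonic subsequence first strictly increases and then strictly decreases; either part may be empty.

6

One longest bitonic subsequence is 31, 29, 26, 14, 11, 0 (positions 1,3,6,8,10,11): it rises to 31 then falls. Length 6 is optimal.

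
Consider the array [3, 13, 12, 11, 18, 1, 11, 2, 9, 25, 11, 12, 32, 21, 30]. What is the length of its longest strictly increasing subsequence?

7

Scanning left to right, the best length ending at each element is: 3→1, 13→2, 12→2, 11→2, 18→3, 1→1, 11→2, 2→2, 9→3, 25→4, 11→4, 12→5, 32→6, 21→6, 30→7.
So the longest increasing subsequence has length 7, e.g. 1, 2, 9, 11, 12, 21, 30.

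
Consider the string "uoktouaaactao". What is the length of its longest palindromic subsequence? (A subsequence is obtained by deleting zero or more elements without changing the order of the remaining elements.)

7

Using dp[i][j] = 2 + dp[i+1][j−1] if the ends match, else max(dp[i+1][j], dp[i][j−1]):
dp[1][13] = 7. A witness is otaaato at positions 2,4,7,8,9,11,13.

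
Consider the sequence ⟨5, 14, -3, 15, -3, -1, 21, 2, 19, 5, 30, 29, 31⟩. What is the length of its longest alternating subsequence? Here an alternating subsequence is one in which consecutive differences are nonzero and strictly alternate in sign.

12

A longest alternating subsequence is 5, 14, -3, 15, -3, 21, 2, 19, 5, 30, 29, 31 (positions 1,2,3,4,5,7,8,9,10,11,12,13); its 11 consecutive differences strictly alternate in sign, and length 12 is optimal.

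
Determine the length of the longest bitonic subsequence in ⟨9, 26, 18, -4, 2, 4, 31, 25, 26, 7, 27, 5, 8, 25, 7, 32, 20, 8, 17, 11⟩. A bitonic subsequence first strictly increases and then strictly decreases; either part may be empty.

One longest bitonic subsequence is -4, 2, 4, 25, 26, 27, 25, 20, 17, 11 (positions 4,5,6,8,9,11,14,17,19,20): it rises to 27 then falls. Length 10 is optimal.

10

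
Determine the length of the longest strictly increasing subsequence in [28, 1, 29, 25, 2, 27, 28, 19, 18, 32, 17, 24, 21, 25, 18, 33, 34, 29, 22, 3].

7

One longest increasing subsequence is 1, 25, 27, 28, 32, 33, 34 (positions 2,4,6,7,10,16,17), of length 7; no longer one exists.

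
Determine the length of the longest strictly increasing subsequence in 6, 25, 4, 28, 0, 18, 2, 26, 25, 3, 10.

Scanning left to right, the best length ending at each element is: 6→1, 25→2, 4→1, 28→3, 0→1, 18→2, 2→2, 26→3, 25→3, 3→3, 10→4.
So the longest increasing subsequence has length 4, e.g. 0, 2, 3, 10.

4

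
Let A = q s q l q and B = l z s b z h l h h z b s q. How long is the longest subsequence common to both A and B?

3

A longest common subsequence is slq (length 3); the LCS DP confirms no longer common subsequence exists.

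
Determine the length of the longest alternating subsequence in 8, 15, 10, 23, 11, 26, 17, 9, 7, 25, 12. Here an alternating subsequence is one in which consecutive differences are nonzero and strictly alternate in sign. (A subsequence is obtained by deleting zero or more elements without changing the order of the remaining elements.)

9

Track the best alternating length ending on an up-step vs a down-step at each position: up/down = 1/1, 2/1, 2/3, 4/1, 4/5, 6/1, 6/7, 2/7, 1/7, 8/7, 8/9.
The maximum over both is 9; one such subsequence is 8, 15, 10, 23, 11, 26, 17, 25, 12.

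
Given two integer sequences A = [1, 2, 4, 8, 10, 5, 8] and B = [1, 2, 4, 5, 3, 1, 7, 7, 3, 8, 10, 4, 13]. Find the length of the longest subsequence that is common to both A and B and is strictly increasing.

A longest common strictly increasing subsequence is 1, 2, 4, 5, 8 (length 5); it appears in order in both A and B, and no longer such subsequence exists.

5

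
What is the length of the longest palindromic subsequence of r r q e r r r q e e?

5

One longest palindromic subsequence is errre (positions 4,5,6,7,10); it reads the same forward and backward, and the interval DP gives dp[1][10] = 5.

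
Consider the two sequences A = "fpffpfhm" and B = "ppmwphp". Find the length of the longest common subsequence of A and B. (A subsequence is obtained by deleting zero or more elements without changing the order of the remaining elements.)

3

A longest common subsequence is pph (length 3); the LCS DP confirms no longer common subsequence exists.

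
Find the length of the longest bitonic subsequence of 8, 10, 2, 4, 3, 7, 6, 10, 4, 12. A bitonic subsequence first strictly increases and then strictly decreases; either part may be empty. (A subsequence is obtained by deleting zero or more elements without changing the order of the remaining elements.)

5

Let inc[i] be the LIS ending at i and dec[i] the longest strictly decreasing subsequence starting at i. inc = [1, 2, 1, 2, 2, 3, 3, 4, 3, 5], dec = [4, 4, 1, 2, 1, 3, 2, 2, 1, 1].
max_i inc[i]+dec[i]−1 = 5, with one witness 8, 10, 7, 6, 4.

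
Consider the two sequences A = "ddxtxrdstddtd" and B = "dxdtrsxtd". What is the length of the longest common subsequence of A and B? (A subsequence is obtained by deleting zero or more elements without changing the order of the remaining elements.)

Backtracking the LCS table gives one alignment: d (A1,B1) → d (A2,B3) → t (A4,B4) → r (A6,B5) → s (A8,B6) → t (A12,B8) → d (A13,B9).
So the longest common subsequence has length 7.

7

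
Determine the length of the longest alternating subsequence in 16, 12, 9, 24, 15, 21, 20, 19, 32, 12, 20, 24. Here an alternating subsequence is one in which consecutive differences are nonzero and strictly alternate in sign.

9

Track the best alternating length ending on an up-step vs a down-step at each position: up/down = 1/1, 1/2, 1/2, 3/1, 3/4, 5/4, 5/6, 5/6, 7/1, 3/8, 9/8, 9/8.
The maximum over both is 9; one such subsequence is 16, 12, 24, 15, 21, 20, 32, 12, 20.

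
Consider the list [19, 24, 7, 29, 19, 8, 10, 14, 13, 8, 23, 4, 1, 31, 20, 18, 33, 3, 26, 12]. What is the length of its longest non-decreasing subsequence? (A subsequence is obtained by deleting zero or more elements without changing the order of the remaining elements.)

7

Let dp[i] be the longest non-decreasing subsequence ending at position i. Then dp = [1, 2, 1, 3, 2, 2, 3, 4, 4, 3, 5, 1, 1, 6, 5, 5, 7, 2, 6, 4].
The maximum is 7; one witness is 7, 8, 10, 14, 23, 31, 33 at positions 3,6,7,8,11,14,17.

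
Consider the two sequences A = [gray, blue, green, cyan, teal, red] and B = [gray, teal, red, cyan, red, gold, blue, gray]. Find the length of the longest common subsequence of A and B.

A longest common subsequence is gray, cyan, red (length 3); the LCS DP confirms no longer common subsequence exists.

3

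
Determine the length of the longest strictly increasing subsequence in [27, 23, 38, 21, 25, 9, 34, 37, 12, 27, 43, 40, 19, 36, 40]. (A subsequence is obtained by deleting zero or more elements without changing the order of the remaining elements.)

Let dp[i] be the longest increasing subsequence ending at position i. Then dp = [1, 1, 2, 1, 2, 1, 3, 4, 2, 3, 5, 5, 3, 4, 5].
The maximum is 5; one witness is 23, 25, 34, 37, 43 at positions 2,5,7,8,11.

5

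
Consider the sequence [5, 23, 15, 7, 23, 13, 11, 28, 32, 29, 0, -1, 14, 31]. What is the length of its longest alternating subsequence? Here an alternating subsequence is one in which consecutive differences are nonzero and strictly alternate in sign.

8

A longest alternating subsequence is 5, 23, 15, 23, 13, 28, 0, 14 (positions 1,2,3,5,6,8,11,13); its 7 consecutive differences strictly alternate in sign, and length 8 is optimal.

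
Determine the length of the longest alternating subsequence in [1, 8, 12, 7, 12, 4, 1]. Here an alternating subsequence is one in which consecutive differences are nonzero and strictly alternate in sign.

Track the best alternating length ending on an up-step vs a down-step at each position: up/down = 1/1, 2/1, 2/1, 2/3, 4/1, 2/5, 1/5.
The maximum over both is 5; one such subsequence is 1, 8, 7, 12, 4.

5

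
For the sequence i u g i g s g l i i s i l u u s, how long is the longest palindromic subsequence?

One longest palindromic subsequence is uisiisiu (positions 2,4,6,9,10,11,12,15); it reads the same forward and backward, and the interval DP gives dp[1][16] = 8.

8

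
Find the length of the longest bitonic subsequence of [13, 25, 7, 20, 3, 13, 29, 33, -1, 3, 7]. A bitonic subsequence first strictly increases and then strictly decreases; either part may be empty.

5

One longest bitonic subsequence is 13, 25, 20, 13, 7 (positions 1,2,4,6,11): it rises to 25 then falls. Length 5 is optimal.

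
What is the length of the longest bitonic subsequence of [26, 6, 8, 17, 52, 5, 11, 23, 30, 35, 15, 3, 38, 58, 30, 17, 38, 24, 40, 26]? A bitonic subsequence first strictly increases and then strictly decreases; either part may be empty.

Let inc[i] be the LIS ending at i and dec[i] the longest strictly decreasing subsequence starting at i. inc = [1, 1, 2, 3, 4, 1, 3, 4, 5, 6, 4, 1, 7, 8, 5, 5, 7, 6, 8, 7], dec = [4, 3, 3, 3, 4, 2, 2, 3, 3, 3, 2, 1, 3, 3, 2, 1, 2, 1, 2, 1].
max_i inc[i]+dec[i]−1 = 10, with one witness 6, 8, 17, 23, 30, 35, 38, 58, 40, 26.

10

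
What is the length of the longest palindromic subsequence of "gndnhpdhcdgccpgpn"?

Using dp[i][j] = 2 + dp[i+1][j−1] if the ends match, else max(dp[i+1][j], dp[i][j−1]):
dp[1][17] = 8. A witness is npgccgpn at positions 2,6,11,12,13,15,16,17.

8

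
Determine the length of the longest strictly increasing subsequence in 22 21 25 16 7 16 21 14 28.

4

One longest increasing subsequence is 7, 16, 21, 28 (positions 5,6,7,9), of length 4; no longer one exists.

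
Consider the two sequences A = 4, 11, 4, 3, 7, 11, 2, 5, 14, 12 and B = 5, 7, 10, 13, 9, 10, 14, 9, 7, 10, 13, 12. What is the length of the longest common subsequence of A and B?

3

Backtracking the LCS table gives one alignment: 7 (A5,B2) → 14 (A9,B7) → 12 (A10,B12).
So the longest common subsequence has length 3.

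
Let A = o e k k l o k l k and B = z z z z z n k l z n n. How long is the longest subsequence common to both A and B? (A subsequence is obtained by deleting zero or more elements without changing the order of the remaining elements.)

2

A longest common subsequence is kl (length 2); the LCS DP confirms no longer common subsequence exists.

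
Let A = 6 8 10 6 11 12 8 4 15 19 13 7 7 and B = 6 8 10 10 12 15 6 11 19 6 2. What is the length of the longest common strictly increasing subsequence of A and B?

6

A longest common strictly increasing subsequence is 6, 8, 10, 12, 15, 19 (length 6); it appears in order in both A and B, and no longer such subsequence exists.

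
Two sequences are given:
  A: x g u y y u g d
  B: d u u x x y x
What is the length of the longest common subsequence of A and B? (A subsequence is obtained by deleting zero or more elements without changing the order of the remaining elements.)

Backtracking the LCS table gives one alignment: x (A1,B5) → y (A4,B6).
So the longest common subsequence has length 2.

2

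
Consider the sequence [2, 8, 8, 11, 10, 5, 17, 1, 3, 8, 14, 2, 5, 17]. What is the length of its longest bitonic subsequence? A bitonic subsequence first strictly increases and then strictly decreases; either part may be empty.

One longest bitonic subsequence is 2, 8, 11, 10, 5, 3, 2 (positions 1,2,4,5,6,9,12): it rises to 11 then falls. Length 7 is optimal.

7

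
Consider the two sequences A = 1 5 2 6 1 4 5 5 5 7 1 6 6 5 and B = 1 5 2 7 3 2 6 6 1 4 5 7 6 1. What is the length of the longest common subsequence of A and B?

9

A longest common subsequence is 1, 5, 2, 6, 1, 4, 5, 7, 1 (length 9); the LCS DP confirms no longer common subsequence exists.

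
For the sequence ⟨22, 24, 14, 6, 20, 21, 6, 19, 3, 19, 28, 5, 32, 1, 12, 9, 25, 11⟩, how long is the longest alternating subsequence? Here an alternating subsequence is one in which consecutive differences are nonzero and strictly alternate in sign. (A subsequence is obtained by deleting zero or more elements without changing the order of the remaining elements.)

15

A longest alternating subsequence is 22, 24, 14, 20, 6, 19, 3, 19, 5, 32, 1, 12, 9, 25, 11 (positions 1,2,3,5,7,8,9,10,12,13,14,15,16,17,18); its 14 consecutive differences strictly alternate in sign, and length 15 is optimal.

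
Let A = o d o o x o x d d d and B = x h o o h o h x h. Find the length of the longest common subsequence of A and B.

4

Backtracking the LCS table gives one alignment: o (A1,B3) → o (A3,B4) → o (A4,B6) → x (A5,B8).
So the longest common subsequence has length 4.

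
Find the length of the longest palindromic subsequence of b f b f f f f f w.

6

One longest palindromic subsequence is ffffff (positions 2,4,5,6,7,8); it reads the same forward and backward, and the interval DP gives dp[1][9] = 6.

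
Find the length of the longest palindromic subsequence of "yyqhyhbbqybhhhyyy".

Using dp[i][j] = 2 + dp[i+1][j−1] if the ends match, else max(dp[i+1][j], dp[i][j−1]):
dp[1][17] = 11. A witness is yyyhbybhyyy at positions 1,2,5,6,8,10,11,14,15,16,17.

11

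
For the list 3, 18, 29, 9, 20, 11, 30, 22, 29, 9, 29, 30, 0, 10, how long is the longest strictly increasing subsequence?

Let dp[i] be the longest increasing subsequence ending at position i. Then dp = [1, 2, 3, 2, 3, 3, 4, 4, 5, 2, 5, 6, 1, 3].
The maximum is 6; one witness is 3, 18, 20, 22, 29, 30 at positions 1,2,5,8,9,12.

6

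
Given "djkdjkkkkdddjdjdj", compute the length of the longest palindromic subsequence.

12

One longest palindromic subsequence is djdjkkkkjdjd (positions 1,2,4,5,6,7,8,9,13,14,15,16); it reads the same forward and backward, and the interval DP gives dp[1][17] = 12.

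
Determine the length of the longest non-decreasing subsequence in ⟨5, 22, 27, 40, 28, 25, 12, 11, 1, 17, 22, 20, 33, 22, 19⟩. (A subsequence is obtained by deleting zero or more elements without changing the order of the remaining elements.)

One longest non-decreasing subsequence is 5, 22, 27, 28, 33 (positions 1,2,3,5,13), of length 5; no longer one exists.

5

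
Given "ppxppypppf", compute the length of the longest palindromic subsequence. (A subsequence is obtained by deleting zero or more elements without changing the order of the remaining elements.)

7

One longest palindromic subsequence is pppyppp (positions 2,4,5,6,7,8,9); it reads the same forward and backward, and the interval DP gives dp[1][10] = 7.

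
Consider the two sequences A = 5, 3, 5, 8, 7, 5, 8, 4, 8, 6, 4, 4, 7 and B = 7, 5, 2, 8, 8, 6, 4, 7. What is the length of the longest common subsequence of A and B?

A longest common subsequence is 7, 5, 8, 8, 6, 4, 7 (length 7); the LCS DP confirms no longer common subsequence exists.

7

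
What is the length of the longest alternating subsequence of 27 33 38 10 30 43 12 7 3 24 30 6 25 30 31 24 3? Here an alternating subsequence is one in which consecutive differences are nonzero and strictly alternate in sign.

Track the best alternating length ending on an up-step vs a down-step at each position: up/down = 1/1, 2/1, 2/1, 1/3, 4/3, 4/1, 4/5, 1/5, 1/5, 6/5, 6/5, 6/7, 8/7, 8/5, 8/5, 8/9, 1/9.
The maximum over both is 9; one such subsequence is 27, 33, 10, 30, 12, 24, 6, 25, 24.

9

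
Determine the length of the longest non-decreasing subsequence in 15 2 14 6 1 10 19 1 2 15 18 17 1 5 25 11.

Let dp[i] be the longest non-decreasing subsequence ending at position i. Then dp = [1, 1, 2, 2, 1, 3, 4, 2, 3, 4, 5, 5, 3, 4, 6, 5].
The maximum is 6; one witness is 2, 6, 10, 15, 18, 25 at positions 2,4,6,10,11,15.

6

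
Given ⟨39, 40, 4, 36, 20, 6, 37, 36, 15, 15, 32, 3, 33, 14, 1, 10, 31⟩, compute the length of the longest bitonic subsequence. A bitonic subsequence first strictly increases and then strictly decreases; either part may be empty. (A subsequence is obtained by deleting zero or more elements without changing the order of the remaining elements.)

7

One longest bitonic subsequence is 39, 40, 37, 36, 33, 14, 10 (positions 1,2,7,8,13,14,16): it rises to 40 then falls. Length 7 is optimal.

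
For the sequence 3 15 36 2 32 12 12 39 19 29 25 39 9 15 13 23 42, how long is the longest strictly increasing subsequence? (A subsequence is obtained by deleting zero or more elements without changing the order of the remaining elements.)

Scanning left to right, the best length ending at each element is: 3→1, 15→2, 36→3, 2→1, 32→3, 12→2, 12→2, 39→4, 19→3, 29→4, 25→4, 39→5, 9→2, 15→3, 13→3, 23→4, 42→6.
So the longest increasing subsequence has length 6, e.g. 3, 15, 19, 29, 39, 42.

6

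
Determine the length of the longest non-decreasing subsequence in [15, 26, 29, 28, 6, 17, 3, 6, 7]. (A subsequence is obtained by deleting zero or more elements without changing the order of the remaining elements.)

One longest non-decreasing subsequence is 15, 26, 29 (positions 1,2,3), of length 3; no longer one exists.

3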